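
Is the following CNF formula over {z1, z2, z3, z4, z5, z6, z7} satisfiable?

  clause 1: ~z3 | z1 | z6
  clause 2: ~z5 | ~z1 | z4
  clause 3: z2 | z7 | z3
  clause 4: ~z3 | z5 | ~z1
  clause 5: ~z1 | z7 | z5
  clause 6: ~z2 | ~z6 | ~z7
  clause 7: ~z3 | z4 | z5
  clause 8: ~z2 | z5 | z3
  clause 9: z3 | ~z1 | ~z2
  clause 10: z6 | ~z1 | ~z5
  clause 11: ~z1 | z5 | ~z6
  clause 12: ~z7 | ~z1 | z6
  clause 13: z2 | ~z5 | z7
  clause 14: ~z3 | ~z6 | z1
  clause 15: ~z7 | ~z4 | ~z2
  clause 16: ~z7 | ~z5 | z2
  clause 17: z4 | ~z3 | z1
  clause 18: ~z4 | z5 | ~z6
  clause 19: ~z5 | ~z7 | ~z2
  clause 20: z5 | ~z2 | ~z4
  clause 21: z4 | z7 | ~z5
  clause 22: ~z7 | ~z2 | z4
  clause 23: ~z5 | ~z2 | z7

Yes, satisfiable

Branch on z3: set z3 = 0.
Branch on z2: set z2 = 0.
Unit clause (z7) forces z7 = 1.
Unit clause (~z5) forces z5 = 0.
Branch on z1: set z1 = 0.
Branch on z4: set z4 = 1.
Unit clause (~z6) forces z6 = 0.
Every clause now holds.
A satisfying assignment: z1: 0; z2: 0; z3: 0; z4: 1; z5: 0; z6: 0; z7: 1.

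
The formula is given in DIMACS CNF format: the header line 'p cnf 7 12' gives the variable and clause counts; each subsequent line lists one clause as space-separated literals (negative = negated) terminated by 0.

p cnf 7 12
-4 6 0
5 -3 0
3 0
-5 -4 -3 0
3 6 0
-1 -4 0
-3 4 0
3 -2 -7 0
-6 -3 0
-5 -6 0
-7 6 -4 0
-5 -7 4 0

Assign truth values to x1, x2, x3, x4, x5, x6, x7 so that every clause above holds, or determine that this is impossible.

UNSATISFIABLE

(x3) alone gives x3 = True.
(x5) alone gives x5 = True.
(¬x4) alone gives x4 = False.
Now (x4) is unsatisfied and unit — conflict.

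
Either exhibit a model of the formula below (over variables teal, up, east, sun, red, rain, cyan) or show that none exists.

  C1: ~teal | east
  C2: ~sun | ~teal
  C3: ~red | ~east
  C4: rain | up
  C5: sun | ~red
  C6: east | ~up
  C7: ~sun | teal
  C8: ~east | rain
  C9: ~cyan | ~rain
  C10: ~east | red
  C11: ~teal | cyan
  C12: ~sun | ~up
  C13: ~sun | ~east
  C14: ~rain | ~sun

Case teal = 0:
From the singleton clause (~sun), sun = 0.
From the singleton clause (~red), red = 0.
From the singleton clause (~east), east = 0.
From the singleton clause (~up), up = 0.
From the singleton clause (rain), rain = 1.
From the singleton clause (~cyan), cyan = 0.
Every clause now holds.

teal: 0; up: 0; east: 0; sun: 0; red: 0; rain: 1; cyan: 0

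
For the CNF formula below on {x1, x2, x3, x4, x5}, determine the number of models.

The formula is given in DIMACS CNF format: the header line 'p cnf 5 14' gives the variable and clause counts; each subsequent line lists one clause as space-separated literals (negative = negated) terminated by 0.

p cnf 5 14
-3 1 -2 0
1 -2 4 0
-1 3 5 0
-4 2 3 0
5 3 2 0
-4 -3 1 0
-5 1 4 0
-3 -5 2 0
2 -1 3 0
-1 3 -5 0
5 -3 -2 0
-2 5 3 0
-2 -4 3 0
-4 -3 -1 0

There are 2^5 = 32 truth assignments over (x1, x2, x3, x4, x5).
Split on x3. With x3 = True, the clauses containing x3 are satisfied and ¬x3 drops from the rest; 3 of the 2^4 = 16 assignments to the other variables satisfy what remains.
With x3 = False, by the same count on the reduced clause set, 0 assignments work.
(One model: x1=F, x2=F, x3=T, x4=F, x5=F.)
Total: 3 + 0 = 3.

3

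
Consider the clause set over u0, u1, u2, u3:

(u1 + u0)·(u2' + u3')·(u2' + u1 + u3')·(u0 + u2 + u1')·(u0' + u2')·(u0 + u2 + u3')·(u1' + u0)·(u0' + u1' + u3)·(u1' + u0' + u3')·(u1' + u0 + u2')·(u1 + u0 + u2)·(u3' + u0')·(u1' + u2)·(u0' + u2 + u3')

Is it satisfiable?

Satisfiable

Suppose u1 = 0.
From the singleton clause (u0), u0 = 1.
From the singleton clause (u2'), u2 = 0.
From the singleton clause (u3'), u3 = 0.
This assignment satisfies each clause.
A satisfying assignment: u0=1, u1=0, u2=0, u3=0.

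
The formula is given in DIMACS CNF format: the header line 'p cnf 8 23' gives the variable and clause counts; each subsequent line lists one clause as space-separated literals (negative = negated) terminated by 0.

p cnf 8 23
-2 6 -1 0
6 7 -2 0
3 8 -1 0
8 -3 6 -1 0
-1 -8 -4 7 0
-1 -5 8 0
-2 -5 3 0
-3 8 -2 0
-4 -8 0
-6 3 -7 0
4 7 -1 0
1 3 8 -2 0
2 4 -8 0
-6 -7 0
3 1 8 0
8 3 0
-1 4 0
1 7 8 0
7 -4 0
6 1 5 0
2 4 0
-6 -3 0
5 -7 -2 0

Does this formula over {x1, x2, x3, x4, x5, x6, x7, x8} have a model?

Suppose x4 = False.
The clause (¬x1) is unit, so x1 = False.
The clause (x2) is unit, so x2 = True.
Suppose x6 = True.
The clause (¬x7) is unit, so x7 = False.
The clause (x8) is unit, so x8 = True.
The clause (¬x3) is unit, so x3 = False.
The clause (¬x5) is unit, so x5 = False.
All clauses are satisfied.
A satisfying assignment: x1: False; x2: True; x3: False; x4: False; x5: False; x6: True; x7: False; x8: True.

Satisfiable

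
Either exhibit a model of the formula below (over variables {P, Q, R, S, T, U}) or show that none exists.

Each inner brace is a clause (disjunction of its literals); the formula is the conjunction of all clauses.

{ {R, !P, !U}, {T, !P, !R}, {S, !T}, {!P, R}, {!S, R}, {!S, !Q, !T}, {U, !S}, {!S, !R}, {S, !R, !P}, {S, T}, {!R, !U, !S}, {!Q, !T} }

Case S = true:
(R) alone gives R = true.
But (!R) is also a unit clause — contradiction.
Undo S and try S = false.
(!T) alone gives T = false.
But (T) is also a unit clause — contradiction.
Both values of S lead to a conflict.

UNSATISFIABLE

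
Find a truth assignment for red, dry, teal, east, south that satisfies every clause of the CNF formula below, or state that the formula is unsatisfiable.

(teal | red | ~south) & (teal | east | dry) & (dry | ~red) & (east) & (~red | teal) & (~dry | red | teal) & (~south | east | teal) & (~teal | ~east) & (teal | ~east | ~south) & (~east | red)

(east) alone gives east = 1.
(~teal) alone gives teal = 0.
(~red) alone gives red = 0.
Now (red) is unsatisfied and unit — conflict.

UNSATISFIABLE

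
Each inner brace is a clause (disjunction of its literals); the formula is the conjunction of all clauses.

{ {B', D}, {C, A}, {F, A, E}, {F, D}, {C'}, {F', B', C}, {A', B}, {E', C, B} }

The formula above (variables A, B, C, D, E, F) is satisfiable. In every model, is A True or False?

Suppose A = 0.
From the singleton clause (C), C = 1.
That conflicts with the unit clause (C').
So every satisfying assignment has A = True.

True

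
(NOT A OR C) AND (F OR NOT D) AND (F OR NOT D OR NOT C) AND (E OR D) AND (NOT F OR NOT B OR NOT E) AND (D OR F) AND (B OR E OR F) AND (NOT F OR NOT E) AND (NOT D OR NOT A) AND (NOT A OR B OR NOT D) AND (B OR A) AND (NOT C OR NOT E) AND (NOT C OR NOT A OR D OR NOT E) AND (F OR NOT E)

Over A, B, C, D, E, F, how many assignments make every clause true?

2

There are 2^6 = 64 truth assignments over (A, B, C, D, E, F).
Split on E. With E = true, the clauses containing E are satisfied and NOT E drops from the rest; 0 of the 2^5 = 32 assignments to the other variables satisfy what remains.
With E = false, by the same count on the reduced clause set, 2 assignments work.
(One model: A=F, B=T, C=F, D=T, E=F, F=T.)
Total: 0 + 2 = 2.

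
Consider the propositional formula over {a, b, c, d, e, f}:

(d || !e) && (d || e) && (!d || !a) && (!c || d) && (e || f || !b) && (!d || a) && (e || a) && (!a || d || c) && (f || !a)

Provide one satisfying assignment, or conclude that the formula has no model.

UNSATISFIABLE

Try d = true.
The clause (!a) is unit, so a = false.
Now (a) is unsatisfied and unit — conflict.
That branch fails; take d = false instead.
The clause (!e) is unit, so e = false.
Now (e) is unsatisfied and unit — conflict.
Either choice for d ends in contradiction.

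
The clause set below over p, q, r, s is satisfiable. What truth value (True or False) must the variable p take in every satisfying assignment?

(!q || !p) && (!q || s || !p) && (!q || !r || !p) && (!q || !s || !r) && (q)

False

Suppose p = true.
Unit clause (!q) forces q = false.
Now (q) is unsatisfied and unit — conflict.
So every satisfying assignment has p = False.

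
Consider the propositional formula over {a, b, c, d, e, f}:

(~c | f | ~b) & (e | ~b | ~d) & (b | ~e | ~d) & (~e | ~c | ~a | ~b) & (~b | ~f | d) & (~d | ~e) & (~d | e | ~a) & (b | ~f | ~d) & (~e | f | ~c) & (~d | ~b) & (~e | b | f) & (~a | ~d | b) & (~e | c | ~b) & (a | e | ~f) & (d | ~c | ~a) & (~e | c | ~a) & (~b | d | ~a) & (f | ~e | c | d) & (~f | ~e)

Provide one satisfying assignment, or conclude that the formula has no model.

a ↦ 1; b ↦ 0; c ↦ 0; d ↦ 0; e ↦ 0; f ↦ 1

Suppose d = 0.
Suppose b = 0.
Suppose e = 0.
Suppose a = 1.
Unit clause (~c) forces c = 0.
Every clause is now satisfied; f is unconstrained.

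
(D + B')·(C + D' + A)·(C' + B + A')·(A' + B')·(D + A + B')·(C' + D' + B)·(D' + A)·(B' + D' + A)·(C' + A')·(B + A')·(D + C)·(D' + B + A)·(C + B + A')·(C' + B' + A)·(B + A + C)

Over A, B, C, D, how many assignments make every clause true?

There are 2^4 = 16 truth assignments over (A, B, C, D).
Check each against the 15 clauses (columns in the order A, B, C, D):
  F F F F  ✗ fails (D + C)
  F F F T  ✗ fails (C + D' + A)
  F F T F  ✓ satisfies all
  F F T T  ✗ fails (C' + D' + B)
  F T F F  ✗ fails (D + B')
  F T F T  ✗ fails (C + D' + A)
  F T T F  ✗ fails (D + B')
  F T T T  ✗ fails (D' + A)
  T F F F  ✗ fails (B + A')
  T F F T  ✗ fails (B + A')
  T F T F  ✗ fails (C' + B + A')
  T F T T  ✗ fails (C' + B + A')
  T T F F  ✗ fails (D + B')
  T T F T  ✗ fails (A' + B')
  T T T F  ✗ fails (D + B')
  T T T T  ✗ fails (A' + B')
1 of the 16 rows is a model.

1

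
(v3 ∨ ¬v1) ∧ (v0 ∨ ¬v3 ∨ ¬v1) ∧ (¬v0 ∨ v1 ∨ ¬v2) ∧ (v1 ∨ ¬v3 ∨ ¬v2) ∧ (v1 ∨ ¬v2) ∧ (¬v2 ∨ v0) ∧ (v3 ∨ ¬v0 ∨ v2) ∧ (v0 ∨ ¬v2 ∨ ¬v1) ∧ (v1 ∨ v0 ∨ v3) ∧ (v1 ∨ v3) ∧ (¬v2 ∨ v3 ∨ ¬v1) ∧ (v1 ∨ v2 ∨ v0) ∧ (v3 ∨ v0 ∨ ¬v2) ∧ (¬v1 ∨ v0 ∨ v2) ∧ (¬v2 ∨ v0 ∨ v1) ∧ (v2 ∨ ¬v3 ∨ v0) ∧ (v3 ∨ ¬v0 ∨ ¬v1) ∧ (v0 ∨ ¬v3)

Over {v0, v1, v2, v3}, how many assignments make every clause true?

There are 2^4 = 16 truth assignments over (v0, v1, v2, v3).
Check each against the 18 clauses (columns in the order v0, v1, v2, v3):
  F F F F  ✗ fails (v1 ∨ v0 ∨ v3)
  F F F T  ✗ fails (v1 ∨ v2 ∨ v0)
  F F T F  ✗ fails (v1 ∨ ¬v2)
  F F T T  ✗ fails (v1 ∨ ¬v3 ∨ ¬v2)
  F T F F  ✗ fails (v3 ∨ ¬v1)
  F T F T  ✗ fails (v0 ∨ ¬v3 ∨ ¬v1)
  F T T F  ✗ fails (v3 ∨ ¬v1)
  F T T T  ✗ fails (v0 ∨ ¬v3 ∨ ¬v1)
  T F F F  ✗ fails (v3 ∨ ¬v0 ∨ v2)
  T F F T  ✓ satisfies all
  T F T F  ✗ fails (¬v0 ∨ v1 ∨ ¬v2)
  T F T T  ✗ fails (¬v0 ∨ v1 ∨ ¬v2)
  T T F F  ✗ fails (v3 ∨ ¬v1)
  T T F T  ✓ satisfies all
  T T T F  ✗ fails (v3 ∨ ¬v1)
  T T T T  ✓ satisfies all
3 of the 16 rows are models.

3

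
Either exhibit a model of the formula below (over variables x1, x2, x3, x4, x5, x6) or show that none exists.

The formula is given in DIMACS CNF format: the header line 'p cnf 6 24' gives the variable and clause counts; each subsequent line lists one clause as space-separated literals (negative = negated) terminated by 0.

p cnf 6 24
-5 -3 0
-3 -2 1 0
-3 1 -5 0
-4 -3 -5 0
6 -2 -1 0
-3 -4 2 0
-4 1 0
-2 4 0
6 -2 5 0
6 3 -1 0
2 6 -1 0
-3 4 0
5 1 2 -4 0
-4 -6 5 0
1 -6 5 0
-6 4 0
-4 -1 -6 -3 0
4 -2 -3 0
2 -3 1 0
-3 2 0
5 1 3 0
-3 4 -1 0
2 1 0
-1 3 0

Suppose x5 = False.
Suppose x4 = False.
Unit clause (¬x2) forces x2 = False.
Unit clause (¬x3) forces x3 = False.
Unit clause (¬x6) forces x6 = False.
Unit clause (¬x1) forces x1 = False.
That conflicts with the unit clause (x1).
Undo x4 and try x4 = True.
Unit clause (x1) forces x1 = True.
Unit clause (¬x6) forces x6 = False.
Unit clause (¬x2) forces x2 = False.
That conflicts with the unit clause (x2).
Either choice for x4 ends in contradiction.
Undo x5 and try x5 = True.
Unit clause (¬x3) forces x3 = False.
Unit clause (¬x1) forces x1 = False.
Unit clause (¬x4) forces x4 = False.
Unit clause (¬x2) forces x2 = False.
That conflicts with the unit clause (x2).
Either choice for x5 ends in contradiction.

UNSATISFIABLE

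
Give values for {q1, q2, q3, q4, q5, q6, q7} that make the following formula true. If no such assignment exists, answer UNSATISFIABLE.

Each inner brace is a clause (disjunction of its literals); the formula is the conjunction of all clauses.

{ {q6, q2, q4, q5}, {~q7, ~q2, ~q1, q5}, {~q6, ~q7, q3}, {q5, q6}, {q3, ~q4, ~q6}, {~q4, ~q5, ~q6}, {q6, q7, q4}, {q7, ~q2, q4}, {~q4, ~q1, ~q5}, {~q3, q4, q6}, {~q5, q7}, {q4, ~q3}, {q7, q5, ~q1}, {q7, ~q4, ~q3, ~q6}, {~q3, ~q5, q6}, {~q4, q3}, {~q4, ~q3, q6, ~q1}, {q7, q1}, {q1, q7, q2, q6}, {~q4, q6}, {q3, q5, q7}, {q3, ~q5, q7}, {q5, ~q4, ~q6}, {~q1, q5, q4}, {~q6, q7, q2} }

Try q5 = 1.
Unit clause (q7) forces q7 = 1.
Try q6 = 0.
Unit clause (~q3) forces q3 = 0.
Unit clause (~q4) forces q4 = 0.
All clauses hold; q1, q2 can take either value.

q1=1; q2=1; q3=0; q4=0; q5=1; q6=0; q7=1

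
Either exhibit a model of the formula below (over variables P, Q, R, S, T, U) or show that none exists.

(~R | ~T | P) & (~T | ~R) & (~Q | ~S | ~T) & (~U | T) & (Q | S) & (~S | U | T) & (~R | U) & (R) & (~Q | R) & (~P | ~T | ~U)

UNSATISFIABLE

From the singleton clause (R), R = 1.
From the singleton clause (~T), T = 0.
From the singleton clause (~U), U = 0.
Now (U) is unsatisfied and unit — conflict.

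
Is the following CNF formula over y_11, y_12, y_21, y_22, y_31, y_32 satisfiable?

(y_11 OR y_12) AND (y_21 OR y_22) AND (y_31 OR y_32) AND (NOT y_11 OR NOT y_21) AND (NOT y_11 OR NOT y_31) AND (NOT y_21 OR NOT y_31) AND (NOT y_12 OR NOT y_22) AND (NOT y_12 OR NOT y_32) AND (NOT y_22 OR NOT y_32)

Suppose y_11 = true.
The clause (NOT y_21) is unit, so y_21 = false.
The clause (y_22) is unit, so y_22 = true.
The clause (NOT y_31) is unit, so y_31 = false.
The clause (y_32) is unit, so y_32 = true.
But (NOT y_32) is also a unit clause — contradiction.
Backtrack on y_11: now try y_11 = false.
The clause (y_12) is unit, so y_12 = true.
The clause (NOT y_22) is unit, so y_22 = false.
The clause (y_21) is unit, so y_21 = true.
The clause (NOT y_31) is unit, so y_31 = false.
The clause (y_32) is unit, so y_32 = true.
But (NOT y_32) is also a unit clause — contradiction.
Either choice for y_11 ends in contradiction.
No assignment satisfies every clause.

No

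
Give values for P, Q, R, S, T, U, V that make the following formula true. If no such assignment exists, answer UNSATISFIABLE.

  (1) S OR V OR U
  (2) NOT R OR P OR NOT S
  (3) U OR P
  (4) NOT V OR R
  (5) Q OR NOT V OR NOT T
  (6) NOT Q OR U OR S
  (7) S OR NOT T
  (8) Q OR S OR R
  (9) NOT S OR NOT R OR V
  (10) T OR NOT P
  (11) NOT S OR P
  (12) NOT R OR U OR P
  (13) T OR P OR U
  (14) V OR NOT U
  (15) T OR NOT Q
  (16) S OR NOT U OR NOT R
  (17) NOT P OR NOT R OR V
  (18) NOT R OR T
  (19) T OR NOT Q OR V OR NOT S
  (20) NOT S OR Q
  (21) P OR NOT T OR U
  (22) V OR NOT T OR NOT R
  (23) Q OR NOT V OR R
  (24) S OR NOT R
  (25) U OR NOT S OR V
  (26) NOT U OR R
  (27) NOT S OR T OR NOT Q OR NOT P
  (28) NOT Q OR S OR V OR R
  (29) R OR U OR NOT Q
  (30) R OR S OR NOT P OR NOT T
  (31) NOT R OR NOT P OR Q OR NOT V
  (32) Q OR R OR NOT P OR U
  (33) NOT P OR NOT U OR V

Suppose U = true.
The clause (V) is unit, so V = true.
The clause (R) is unit, so R = true.
The clause (S) is unit, so S = true.
The clause (P) is unit, so P = true.
The clause (T) is unit, so T = true.
The clause (Q) is unit, so Q = true.
Every clause now holds.

P ↦ true,  Q ↦ true,  R ↦ true,  S ↦ true,  T ↦ true,  U ↦ true,  V ↦ true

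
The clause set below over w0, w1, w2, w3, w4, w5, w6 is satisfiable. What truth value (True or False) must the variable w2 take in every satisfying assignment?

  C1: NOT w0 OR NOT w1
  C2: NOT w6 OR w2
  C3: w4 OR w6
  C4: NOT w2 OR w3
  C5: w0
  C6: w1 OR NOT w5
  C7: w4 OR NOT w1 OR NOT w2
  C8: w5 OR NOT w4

Suppose w2 = false.
From the singleton clause (NOT w6), w6 = false.
From the singleton clause (w4), w4 = true.
From the singleton clause (w0), w0 = true.
From the singleton clause (NOT w1), w1 = false.
From the singleton clause (NOT w5), w5 = false.
That conflicts with the unit clause (w5).
So every satisfying assignment has w2 = True.

True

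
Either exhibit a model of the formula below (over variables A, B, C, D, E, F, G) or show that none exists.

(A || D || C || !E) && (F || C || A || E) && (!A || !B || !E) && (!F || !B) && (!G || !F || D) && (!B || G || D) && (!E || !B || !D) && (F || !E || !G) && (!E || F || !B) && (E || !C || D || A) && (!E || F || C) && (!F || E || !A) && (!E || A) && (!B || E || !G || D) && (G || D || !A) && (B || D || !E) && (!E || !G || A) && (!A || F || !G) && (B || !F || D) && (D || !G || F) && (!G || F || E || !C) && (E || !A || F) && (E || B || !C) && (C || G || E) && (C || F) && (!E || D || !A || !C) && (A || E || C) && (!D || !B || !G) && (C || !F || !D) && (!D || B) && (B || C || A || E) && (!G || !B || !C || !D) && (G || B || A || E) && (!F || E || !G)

Branch on F: set F = false.
Unit clause (C) forces C = true.
Branch on E: set E = false.
Unit clause (!G) forces G = false.
Unit clause (!A) forces A = false.
Unit clause (D) forces D = true.
Unit clause (B) forces B = true.
This assignment satisfies each clause.

A ↦ false,  B ↦ true,  C ↦ true,  D ↦ true,  E ↦ false,  F ↦ false,  G ↦ false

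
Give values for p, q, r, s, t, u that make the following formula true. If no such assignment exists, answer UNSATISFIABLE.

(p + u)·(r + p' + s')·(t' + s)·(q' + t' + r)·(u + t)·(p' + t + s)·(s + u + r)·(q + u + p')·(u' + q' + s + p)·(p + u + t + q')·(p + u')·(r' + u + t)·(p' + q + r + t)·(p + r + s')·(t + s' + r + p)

Suppose p = 1.
Suppose r = 1.
Suppose t = 1.
From the singleton clause (s), s = 1.
Suppose q = 1.
No clause remains; u is free.

p ↦ 1,  q ↦ 1,  r ↦ 1,  s ↦ 1,  t ↦ 1,  u ↦ 0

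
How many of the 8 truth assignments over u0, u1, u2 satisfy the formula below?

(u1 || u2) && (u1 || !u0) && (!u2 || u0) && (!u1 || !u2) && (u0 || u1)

2

There are 2^3 = 8 truth assignments over (u0, u1, u2).
Split on u2. With u2 = true, the clauses containing u2 are satisfied and !u2 drops from the rest; 0 of the 2^2 = 4 assignments to the other variables satisfy what remains.
With u2 = false, by the same count on the reduced clause set, 2 assignments work.
Total: 0 + 2 = 2.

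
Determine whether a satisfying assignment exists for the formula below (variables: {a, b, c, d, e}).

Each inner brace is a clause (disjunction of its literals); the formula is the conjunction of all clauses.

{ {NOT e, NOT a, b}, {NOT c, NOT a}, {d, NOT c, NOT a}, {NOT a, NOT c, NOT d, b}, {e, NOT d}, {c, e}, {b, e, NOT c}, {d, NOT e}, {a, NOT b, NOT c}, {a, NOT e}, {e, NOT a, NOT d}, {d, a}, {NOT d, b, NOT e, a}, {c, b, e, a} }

Try c = false.
From the singleton clause (e), e = true.
From the singleton clause (d), d = true.
From the singleton clause (a), a = true.
From the singleton clause (b), b = true.
This assignment satisfies each clause.
A satisfying assignment: a=true; b=true; c=false; d=true; e=true.

Satisfiable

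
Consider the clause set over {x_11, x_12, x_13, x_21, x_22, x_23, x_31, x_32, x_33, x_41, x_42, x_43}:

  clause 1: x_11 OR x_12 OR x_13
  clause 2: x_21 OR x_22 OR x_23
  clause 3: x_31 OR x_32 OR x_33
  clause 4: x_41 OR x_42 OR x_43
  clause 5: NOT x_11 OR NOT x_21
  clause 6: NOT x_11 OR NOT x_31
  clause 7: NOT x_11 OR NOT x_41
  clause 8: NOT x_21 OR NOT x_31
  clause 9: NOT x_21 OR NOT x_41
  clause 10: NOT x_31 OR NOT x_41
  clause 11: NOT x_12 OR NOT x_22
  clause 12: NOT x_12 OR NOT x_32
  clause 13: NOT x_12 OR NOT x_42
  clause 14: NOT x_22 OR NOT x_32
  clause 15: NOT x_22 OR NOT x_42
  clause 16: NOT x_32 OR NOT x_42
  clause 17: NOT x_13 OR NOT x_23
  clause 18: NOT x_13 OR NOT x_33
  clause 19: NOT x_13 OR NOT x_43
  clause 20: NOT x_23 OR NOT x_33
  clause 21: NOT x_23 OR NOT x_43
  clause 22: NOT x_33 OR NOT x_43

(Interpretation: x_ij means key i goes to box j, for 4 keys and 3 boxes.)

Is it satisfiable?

Suppose x_11 = false.
Suppose x_12 = true.
From the singleton clause (NOT x_22), x_22 = false.
From the singleton clause (NOT x_32), x_32 = false.
From the singleton clause (NOT x_42), x_42 = false.
Suppose x_21 = true.
From the singleton clause (NOT x_31), x_31 = false.
From the singleton clause (x_33), x_33 = true.
From the singleton clause (NOT x_41), x_41 = false.
From the singleton clause (x_43), x_43 = true.
Now (NOT x_43) is unsatisfied and unit — conflict.
Backtrack on x_21: now try x_21 = false.
From the singleton clause (x_23), x_23 = true.
From the singleton clause (NOT x_13), x_13 = false.
From the singleton clause (NOT x_33), x_33 = false.
From the singleton clause (x_31), x_31 = true.
From the singleton clause (NOT x_41), x_41 = false.
From the singleton clause (x_43), x_43 = true.
Now (NOT x_43) is unsatisfied and unit — conflict.
Either choice for x_21 ends in contradiction.
Backtrack on x_12: now try x_12 = false.
From the singleton clause (x_13), x_13 = true.
From the singleton clause (NOT x_23), x_23 = false.
From the singleton clause (NOT x_33), x_33 = false.
From the singleton clause (NOT x_43), x_43 = false.
Suppose x_21 = true.
From the singleton clause (NOT x_31), x_31 = false.
From the singleton clause (x_32), x_32 = true.
From the singleton clause (NOT x_41), x_41 = false.
From the singleton clause (x_42), x_42 = true.
Now (NOT x_42) is unsatisfied and unit — conflict.
Backtrack on x_21: now try x_21 = false.
From the singleton clause (x_22), x_22 = true.
From the singleton clause (NOT x_32), x_32 = false.
From the singleton clause (x_31), x_31 = true.
From the singleton clause (NOT x_41), x_41 = false.
From the singleton clause (x_42), x_42 = true.
Now (NOT x_42) is unsatisfied and unit — conflict.
Either choice for x_21 ends in contradiction.
Either choice for x_12 ends in contradiction.
Backtrack on x_11: now try x_11 = true.
From the singleton clause (NOT x_21), x_21 = false.
From the singleton clause (NOT x_31), x_31 = false.
From the singleton clause (NOT x_41), x_41 = false.
Suppose x_22 = true.
From the singleton clause (NOT x_12), x_12 = false.
From the singleton clause (NOT x_32), x_32 = false.
From the singleton clause (x_33), x_33 = true.
From the singleton clause (NOT x_42), x_42 = false.
From the singleton clause (x_43), x_43 = true.
Now (NOT x_43) is unsatisfied and unit — conflict.
Backtrack on x_22: now try x_22 = false.
From the singleton clause (x_23), x_23 = true.
From the singleton clause (NOT x_13), x_13 = false.
From the singleton clause (NOT x_33), x_33 = false.
From the singleton clause (x_32), x_32 = true.
From the singleton clause (NOT x_12), x_12 = false.
From the singleton clause (NOT x_42), x_42 = false.
From the singleton clause (x_43), x_43 = true.
Now (NOT x_43) is unsatisfied and unit — conflict.
Either choice for x_22 ends in contradiction.
Either choice for x_11 ends in contradiction.
No assignment satisfies every clause.

No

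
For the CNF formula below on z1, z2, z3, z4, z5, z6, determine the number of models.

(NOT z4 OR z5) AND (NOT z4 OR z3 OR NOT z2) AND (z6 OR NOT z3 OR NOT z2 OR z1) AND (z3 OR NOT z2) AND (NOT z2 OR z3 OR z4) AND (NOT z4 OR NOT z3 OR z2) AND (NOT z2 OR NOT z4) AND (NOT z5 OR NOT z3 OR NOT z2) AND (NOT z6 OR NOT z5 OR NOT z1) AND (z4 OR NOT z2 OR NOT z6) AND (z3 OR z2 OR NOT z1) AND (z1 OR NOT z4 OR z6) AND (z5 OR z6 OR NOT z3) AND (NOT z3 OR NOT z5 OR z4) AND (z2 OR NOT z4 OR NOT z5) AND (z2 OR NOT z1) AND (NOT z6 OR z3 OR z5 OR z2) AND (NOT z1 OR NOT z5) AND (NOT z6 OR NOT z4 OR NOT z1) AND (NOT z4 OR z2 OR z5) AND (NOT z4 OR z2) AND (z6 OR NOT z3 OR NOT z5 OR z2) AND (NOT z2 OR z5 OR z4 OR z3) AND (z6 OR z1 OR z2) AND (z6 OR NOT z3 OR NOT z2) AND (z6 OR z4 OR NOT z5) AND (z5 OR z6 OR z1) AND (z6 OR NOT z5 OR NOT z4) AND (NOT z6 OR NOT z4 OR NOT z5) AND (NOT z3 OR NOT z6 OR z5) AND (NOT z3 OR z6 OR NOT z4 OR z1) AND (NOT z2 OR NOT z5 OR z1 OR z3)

There are 2^6 = 64 truth assignments over (z1, z2, z3, z4, z5, z6).
Split on z2. With z2 = true, the clauses containing z2 are satisfied and NOT z2 drops from the rest; 0 of the 2^5 = 32 assignments to the other variables satisfy what remains.
With z2 = false, by the same count on the reduced clause set, 1 assignment works.
(One model: z1=F, z2=F, z3=F, z4=F, z5=T, z6=T.)
Total: 0 + 1 = 1.

1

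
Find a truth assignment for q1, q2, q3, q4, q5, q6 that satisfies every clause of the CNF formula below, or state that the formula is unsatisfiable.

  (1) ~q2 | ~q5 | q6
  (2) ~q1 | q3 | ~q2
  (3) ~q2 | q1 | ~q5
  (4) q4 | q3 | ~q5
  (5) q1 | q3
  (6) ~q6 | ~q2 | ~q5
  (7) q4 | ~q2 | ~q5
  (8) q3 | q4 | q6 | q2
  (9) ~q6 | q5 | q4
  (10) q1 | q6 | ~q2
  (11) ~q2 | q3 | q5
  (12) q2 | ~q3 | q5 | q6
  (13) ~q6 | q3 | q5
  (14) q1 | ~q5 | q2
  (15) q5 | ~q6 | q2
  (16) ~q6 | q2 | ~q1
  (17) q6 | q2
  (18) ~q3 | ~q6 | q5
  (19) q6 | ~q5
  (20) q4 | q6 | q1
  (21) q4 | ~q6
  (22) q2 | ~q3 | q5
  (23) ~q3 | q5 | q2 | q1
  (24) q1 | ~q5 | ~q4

Case q1 = 1:
Case q3 = 1:
Case q6 = 0:
From the singleton clause (q2), q2 = 1.
From the singleton clause (~q5), q5 = 0.
Every clause is now satisfied; q4 is unconstrained.

q1=1, q2=1, q3=1, q4=1, q5=0, q6=0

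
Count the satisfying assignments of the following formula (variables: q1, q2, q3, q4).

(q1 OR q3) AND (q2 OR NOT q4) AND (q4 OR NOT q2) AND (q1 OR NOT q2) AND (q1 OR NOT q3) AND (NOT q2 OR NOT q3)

There are 2^4 = 16 truth assignments over (q1, q2, q3, q4).
Split on q3. With q3 = true, the clauses containing q3 are satisfied and NOT q3 drops from the rest; 1 of the 2^3 = 8 assignments to the other variables satisfy what remains.
With q3 = false, by the same count on the reduced clause set, 2 assignments work.
(One model: q1=T, q2=F, q3=F, q4=F.)
Total: 1 + 2 = 3.

3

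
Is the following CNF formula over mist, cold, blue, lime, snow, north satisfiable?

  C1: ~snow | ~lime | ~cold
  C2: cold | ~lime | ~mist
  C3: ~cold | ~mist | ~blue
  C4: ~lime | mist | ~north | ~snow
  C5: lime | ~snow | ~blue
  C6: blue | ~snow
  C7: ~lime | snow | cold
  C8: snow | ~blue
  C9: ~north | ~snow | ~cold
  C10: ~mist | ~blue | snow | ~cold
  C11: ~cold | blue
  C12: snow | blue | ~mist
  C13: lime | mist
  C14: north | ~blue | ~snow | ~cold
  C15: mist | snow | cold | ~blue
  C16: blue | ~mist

Yes, satisfiable

Suppose blue = 1.
The clause (snow) is unit, so snow = 1.
The clause (lime) is unit, so lime = 1.
The clause (~cold) is unit, so cold = 0.
The clause (~mist) is unit, so mist = 0.
The clause (~north) is unit, so north = 0.
All clauses are satisfied.
A satisfying assignment: mist=0; cold=0; blue=1; lime=1; snow=1; north=0.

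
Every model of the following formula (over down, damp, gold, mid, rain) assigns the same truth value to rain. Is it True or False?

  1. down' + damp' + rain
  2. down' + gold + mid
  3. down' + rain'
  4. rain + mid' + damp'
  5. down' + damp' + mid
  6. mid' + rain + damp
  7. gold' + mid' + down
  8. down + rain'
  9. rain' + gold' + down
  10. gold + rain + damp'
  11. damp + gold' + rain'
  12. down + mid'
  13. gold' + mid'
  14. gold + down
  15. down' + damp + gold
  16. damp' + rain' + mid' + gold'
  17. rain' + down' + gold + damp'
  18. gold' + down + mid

False

Suppose rain = 1.
The clause (down') is unit, so down = 0.
That conflicts with the unit clause (down).
So every satisfying assignment has rain = False.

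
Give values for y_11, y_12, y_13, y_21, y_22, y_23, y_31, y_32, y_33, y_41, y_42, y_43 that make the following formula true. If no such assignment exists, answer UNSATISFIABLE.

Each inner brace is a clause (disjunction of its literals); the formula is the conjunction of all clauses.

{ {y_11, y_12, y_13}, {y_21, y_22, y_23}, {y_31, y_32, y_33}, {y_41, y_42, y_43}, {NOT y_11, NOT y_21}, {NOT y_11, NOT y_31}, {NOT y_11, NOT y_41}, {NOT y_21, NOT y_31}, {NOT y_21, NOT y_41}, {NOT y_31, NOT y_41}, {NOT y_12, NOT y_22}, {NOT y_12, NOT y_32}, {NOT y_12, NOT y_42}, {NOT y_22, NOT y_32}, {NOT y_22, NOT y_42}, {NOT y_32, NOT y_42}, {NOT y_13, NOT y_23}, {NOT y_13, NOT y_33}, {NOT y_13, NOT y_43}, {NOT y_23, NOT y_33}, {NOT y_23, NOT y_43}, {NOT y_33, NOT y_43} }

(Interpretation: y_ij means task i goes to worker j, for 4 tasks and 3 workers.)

Suppose y_11 = false.
Suppose y_12 = true.
The clause (NOT y_22) is unit, so y_22 = false.
The clause (NOT y_32) is unit, so y_32 = false.
The clause (NOT y_42) is unit, so y_42 = false.
Suppose y_21 = true.
The clause (NOT y_31) is unit, so y_31 = false.
The clause (y_33) is unit, so y_33 = true.
The clause (NOT y_41) is unit, so y_41 = false.
The clause (y_43) is unit, so y_43 = true.
That conflicts with the unit clause (NOT y_43).
That branch fails; take y_21 = false instead.
The clause (y_23) is unit, so y_23 = true.
The clause (NOT y_13) is unit, so y_13 = false.
The clause (NOT y_33) is unit, so y_33 = false.
The clause (y_31) is unit, so y_31 = true.
The clause (NOT y_41) is unit, so y_41 = false.
The clause (y_43) is unit, so y_43 = true.
That conflicts with the unit clause (NOT y_43).
Either choice for y_21 ends in contradiction.
That branch fails; take y_12 = false instead.
The clause (y_13) is unit, so y_13 = true.
The clause (NOT y_23) is unit, so y_23 = false.
The clause (NOT y_33) is unit, so y_33 = false.
The clause (NOT y_43) is unit, so y_43 = false.
Suppose y_21 = true.
The clause (NOT y_31) is unit, so y_31 = false.
The clause (y_32) is unit, so y_32 = true.
The clause (NOT y_41) is unit, so y_41 = false.
The clause (y_42) is unit, so y_42 = true.
That conflicts with the unit clause (NOT y_42).
That branch fails; take y_21 = false instead.
The clause (y_22) is unit, so y_22 = true.
The clause (NOT y_32) is unit, so y_32 = false.
The clause (y_31) is unit, so y_31 = true.
The clause (NOT y_41) is unit, so y_41 = false.
The clause (y_42) is unit, so y_42 = true.
That conflicts with the unit clause (NOT y_42).
Either choice for y_21 ends in contradiction.
Either choice for y_12 ends in contradiction.
That branch fails; take y_11 = true instead.
The clause (NOT y_21) is unit, so y_21 = false.
The clause (NOT y_31) is unit, so y_31 = false.
The clause (NOT y_41) is unit, so y_41 = false.
Suppose y_22 = true.
The clause (NOT y_12) is unit, so y_12 = false.
The clause (NOT y_32) is unit, so y_32 = false.
The clause (y_33) is unit, so y_33 = true.
The clause (NOT y_42) is unit, so y_42 = false.
The clause (y_43) is unit, so y_43 = true.
That conflicts with the unit clause (NOT y_43).
That branch fails; take y_22 = false instead.
The clause (y_23) is unit, so y_23 = true.
The clause (NOT y_13) is unit, so y_13 = false.
The clause (NOT y_33) is unit, so y_33 = false.
The clause (y_32) is unit, so y_32 = true.
The clause (NOT y_12) is unit, so y_12 = false.
The clause (NOT y_42) is unit, so y_42 = false.
The clause (y_43) is unit, so y_43 = true.
That conflicts with the unit clause (NOT y_43).
Either choice for y_22 ends in contradiction.
Either choice for y_11 ends in contradiction.

UNSATISFIABLE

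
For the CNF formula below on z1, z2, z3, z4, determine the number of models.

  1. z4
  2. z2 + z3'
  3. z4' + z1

There are 2^4 = 16 truth assignments over (z1, z2, z3, z4).
Check each against the 3 clauses (columns in the order z1, z2, z3, z4):
  F F F F  ✗ fails (z4)
  F F F T  ✗ fails (z4' + z1)
  F F T F  ✗ fails (z4)
  F F T T  ✗ fails (z2 + z3')
  F T F F  ✗ fails (z4)
  F T F T  ✗ fails (z4' + z1)
  F T T F  ✗ fails (z4)
  F T T T  ✗ fails (z4' + z1)
  T F F F  ✗ fails (z4)
  T F F T  ✓ satisfies all
  T F T F  ✗ fails (z4)
  T F T T  ✗ fails (z2 + z3')
  T T F F  ✗ fails (z4)
  T T F T  ✓ satisfies all
  T T T F  ✗ fails (z4)
  T T T T  ✓ satisfies all
3 of the 16 rows are models.

3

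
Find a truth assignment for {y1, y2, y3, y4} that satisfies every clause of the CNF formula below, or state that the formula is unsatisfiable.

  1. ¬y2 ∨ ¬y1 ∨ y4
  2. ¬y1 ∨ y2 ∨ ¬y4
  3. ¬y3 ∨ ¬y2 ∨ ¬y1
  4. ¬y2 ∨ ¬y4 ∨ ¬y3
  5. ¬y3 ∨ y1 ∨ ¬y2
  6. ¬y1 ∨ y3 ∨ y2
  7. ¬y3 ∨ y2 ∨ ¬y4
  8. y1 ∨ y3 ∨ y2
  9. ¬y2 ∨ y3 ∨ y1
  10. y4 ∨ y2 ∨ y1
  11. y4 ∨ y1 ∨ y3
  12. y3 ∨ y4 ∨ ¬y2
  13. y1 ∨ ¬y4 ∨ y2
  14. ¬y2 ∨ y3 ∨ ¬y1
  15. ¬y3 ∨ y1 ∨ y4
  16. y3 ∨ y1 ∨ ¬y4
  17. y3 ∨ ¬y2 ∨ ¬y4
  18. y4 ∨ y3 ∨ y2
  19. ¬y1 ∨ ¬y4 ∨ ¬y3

Case y2 = False:
Case y1 = True:
From the singleton clause (¬y4), y4 = False.
From the singleton clause (y3), y3 = True.
All clauses are satisfied.

y1=True, y2=False, y3=True, y4=False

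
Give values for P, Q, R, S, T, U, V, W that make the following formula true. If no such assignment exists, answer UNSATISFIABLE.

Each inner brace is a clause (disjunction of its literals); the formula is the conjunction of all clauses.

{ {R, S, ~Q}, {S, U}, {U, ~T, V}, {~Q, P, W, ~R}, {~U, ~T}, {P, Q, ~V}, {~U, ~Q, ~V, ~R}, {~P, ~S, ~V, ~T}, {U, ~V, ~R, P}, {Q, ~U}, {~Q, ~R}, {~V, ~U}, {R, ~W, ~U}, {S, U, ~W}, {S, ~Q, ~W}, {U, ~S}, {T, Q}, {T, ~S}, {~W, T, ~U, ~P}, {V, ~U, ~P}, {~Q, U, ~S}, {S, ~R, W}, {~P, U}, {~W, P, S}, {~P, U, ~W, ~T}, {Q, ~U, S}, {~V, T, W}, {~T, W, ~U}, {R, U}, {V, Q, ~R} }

Suppose S = 1.
The clause (U) is unit, so U = 1.
The clause (~T) is unit, so T = 0.
But (T) is also a unit clause — contradiction.
Undo S and try S = 0.
The clause (U) is unit, so U = 1.
The clause (~T) is unit, so T = 0.
The clause (Q) is unit, so Q = 1.
The clause (R) is unit, so R = 1.
But (~R) is also a unit clause — contradiction.
Both values of S lead to a conflict.

UNSATISFIABLE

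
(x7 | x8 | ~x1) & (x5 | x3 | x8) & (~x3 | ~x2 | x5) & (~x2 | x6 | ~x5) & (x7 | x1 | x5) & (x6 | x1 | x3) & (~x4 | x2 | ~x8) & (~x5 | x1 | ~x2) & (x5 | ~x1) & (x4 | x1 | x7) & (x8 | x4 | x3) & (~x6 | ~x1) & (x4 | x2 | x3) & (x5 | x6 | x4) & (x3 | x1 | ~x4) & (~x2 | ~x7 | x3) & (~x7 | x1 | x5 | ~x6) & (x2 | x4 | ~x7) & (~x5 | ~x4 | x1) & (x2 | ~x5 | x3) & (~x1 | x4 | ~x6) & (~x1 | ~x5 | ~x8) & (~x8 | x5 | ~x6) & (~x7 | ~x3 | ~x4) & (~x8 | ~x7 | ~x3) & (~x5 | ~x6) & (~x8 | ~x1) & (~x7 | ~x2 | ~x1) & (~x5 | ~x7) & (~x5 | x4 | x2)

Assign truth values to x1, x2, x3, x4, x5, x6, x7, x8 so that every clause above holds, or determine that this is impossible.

Branch on x5: set x5 = 1.
(~x6) alone gives x6 = 0.
(~x2) alone gives x2 = 0.
(x3) alone gives x3 = 1.
(~x7) alone gives x7 = 0.
(x4) alone gives x4 = 1.
(~x8) alone gives x8 = 0.
(~x1) alone gives x1 = 0.
That conflicts with the unit clause (x1).
That branch fails; take x5 = 0 instead.
(~x1) alone gives x1 = 0.
(x7) alone gives x7 = 1.
(~x6) alone gives x6 = 0.
(x3) alone gives x3 = 1.
(~x2) alone gives x2 = 0.
(x4) alone gives x4 = 1.
That conflicts with the unit clause (~x4).
Either choice for x5 ends in contradiction.

UNSATISFIABLE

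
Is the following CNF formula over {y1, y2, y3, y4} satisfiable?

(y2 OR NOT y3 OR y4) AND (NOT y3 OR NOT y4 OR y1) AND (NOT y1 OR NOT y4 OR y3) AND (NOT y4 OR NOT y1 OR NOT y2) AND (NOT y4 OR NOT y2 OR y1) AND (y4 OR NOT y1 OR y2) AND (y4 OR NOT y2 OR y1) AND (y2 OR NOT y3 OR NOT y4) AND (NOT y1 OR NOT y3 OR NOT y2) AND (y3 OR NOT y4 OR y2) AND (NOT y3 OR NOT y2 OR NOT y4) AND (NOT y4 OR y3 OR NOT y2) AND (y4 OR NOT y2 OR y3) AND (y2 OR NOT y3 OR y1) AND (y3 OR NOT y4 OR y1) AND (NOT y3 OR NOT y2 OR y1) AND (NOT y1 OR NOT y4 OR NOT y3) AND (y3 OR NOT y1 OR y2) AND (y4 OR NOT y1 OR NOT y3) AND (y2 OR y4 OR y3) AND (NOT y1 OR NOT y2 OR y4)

Unsatisfiable

Suppose y2 = true.
Suppose y4 = false.
The clause (y1) is unit, so y1 = true.
Now (NOT y1) is unsatisfied and unit — conflict.
Backtrack on y4: now try y4 = true.
The clause (NOT y1) is unit, so y1 = false.
Now (y1) is unsatisfied and unit — conflict.
Neither y4 = true nor y4 = false works.
Backtrack on y2: now try y2 = false.
Suppose y3 = false.
The clause (NOT y4) is unit, so y4 = false.
Now (y4) is unsatisfied and unit — conflict.
Backtrack on y3: now try y3 = true.
The clause (y4) is unit, so y4 = true.
Now (NOT y4) is unsatisfied and unit — conflict.
Neither y3 = true nor y3 = false works.
Neither y2 = true nor y2 = false works.
No assignment satisfies every clause.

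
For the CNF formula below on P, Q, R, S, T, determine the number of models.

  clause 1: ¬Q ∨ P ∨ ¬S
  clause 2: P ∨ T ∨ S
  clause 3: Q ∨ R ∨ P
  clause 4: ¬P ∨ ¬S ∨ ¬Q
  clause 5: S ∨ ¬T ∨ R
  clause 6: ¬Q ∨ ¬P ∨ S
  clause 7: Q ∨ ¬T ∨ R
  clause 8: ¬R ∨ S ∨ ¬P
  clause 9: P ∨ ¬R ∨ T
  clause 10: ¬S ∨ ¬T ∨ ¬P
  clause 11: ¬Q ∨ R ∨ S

There are 2^5 = 32 truth assignments over (P, Q, R, S, T).
Split on Q. With Q = True, the clauses containing Q are satisfied and ¬Q drops from the rest; 1 of the 2^4 = 16 assignments to the other variables satisfy what remains.
With Q = False, by the same count on the reduced clause set, 5 assignments work.
(One model: P=F, Q=F, R=T, S=F, T=T.)
Total: 1 + 5 = 6.

6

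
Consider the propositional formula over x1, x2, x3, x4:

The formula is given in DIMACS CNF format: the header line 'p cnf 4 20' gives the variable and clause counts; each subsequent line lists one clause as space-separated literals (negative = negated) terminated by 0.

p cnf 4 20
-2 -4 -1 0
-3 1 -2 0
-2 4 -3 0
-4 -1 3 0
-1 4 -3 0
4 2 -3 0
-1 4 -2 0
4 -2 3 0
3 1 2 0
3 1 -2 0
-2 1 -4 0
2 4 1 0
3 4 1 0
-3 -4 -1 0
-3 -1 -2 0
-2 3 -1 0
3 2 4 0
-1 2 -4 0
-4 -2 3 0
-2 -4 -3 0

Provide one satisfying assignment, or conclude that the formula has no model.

x1 ↦ False, x2 ↦ False, x3 ↦ True, x4 ↦ True

Try x2 = False.
Try x4 = True.
Unit clause (¬x1) forces x1 = False.
Unit clause (x3) forces x3 = True.
All clauses are satisfied.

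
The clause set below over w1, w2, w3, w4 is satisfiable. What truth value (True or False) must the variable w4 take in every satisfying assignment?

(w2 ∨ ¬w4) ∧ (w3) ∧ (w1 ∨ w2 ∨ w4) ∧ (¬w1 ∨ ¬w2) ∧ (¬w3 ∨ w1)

False

Suppose w4 = True.
From the singleton clause (w2), w2 = True.
From the singleton clause (w3), w3 = True.
From the singleton clause (¬w1), w1 = False.
Now (w1) is unsatisfied and unit — conflict.
So every satisfying assignment has w4 = False.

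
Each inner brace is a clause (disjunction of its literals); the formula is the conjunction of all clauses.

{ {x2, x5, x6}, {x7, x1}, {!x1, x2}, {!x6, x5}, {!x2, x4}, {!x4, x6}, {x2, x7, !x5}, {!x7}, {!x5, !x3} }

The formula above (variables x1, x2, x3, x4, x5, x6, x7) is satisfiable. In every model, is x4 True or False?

True

Suppose x4 = false.
From the singleton clause (!x2), x2 = false.
From the singleton clause (!x1), x1 = false.
From the singleton clause (x7), x7 = true.
Now (!x7) is unsatisfied and unit — conflict.
So every satisfying assignment has x4 = True.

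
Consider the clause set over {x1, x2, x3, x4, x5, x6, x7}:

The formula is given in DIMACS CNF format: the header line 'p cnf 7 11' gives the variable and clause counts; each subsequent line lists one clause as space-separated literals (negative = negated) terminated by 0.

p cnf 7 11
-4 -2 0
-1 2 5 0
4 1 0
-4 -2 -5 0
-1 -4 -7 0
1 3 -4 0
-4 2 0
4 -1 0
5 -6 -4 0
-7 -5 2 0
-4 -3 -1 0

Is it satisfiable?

Suppose x4 = False.
(x1) alone gives x1 = True.
But (¬x1) is also a unit clause — contradiction.
Backtrack on x4: now try x4 = True.
(¬x2) alone gives x2 = False.
But (x2) is also a unit clause — contradiction.
Either choice for x4 ends in contradiction.
No assignment satisfies every clause.

Unsatisfiable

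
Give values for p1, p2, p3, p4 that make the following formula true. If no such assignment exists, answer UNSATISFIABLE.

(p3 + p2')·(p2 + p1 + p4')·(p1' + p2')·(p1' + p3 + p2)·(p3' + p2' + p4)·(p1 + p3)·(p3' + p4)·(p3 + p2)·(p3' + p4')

UNSATISFIABLE

Try p3 = 1.
The clause (p4) is unit, so p4 = 1.
Now (p4') is unsatisfied and unit — conflict.
That branch fails; take p3 = 0 instead.
The clause (p2') is unit, so p2 = 0.
Now (p2) is unsatisfied and unit — conflict.
Either choice for p3 ends in contradiction.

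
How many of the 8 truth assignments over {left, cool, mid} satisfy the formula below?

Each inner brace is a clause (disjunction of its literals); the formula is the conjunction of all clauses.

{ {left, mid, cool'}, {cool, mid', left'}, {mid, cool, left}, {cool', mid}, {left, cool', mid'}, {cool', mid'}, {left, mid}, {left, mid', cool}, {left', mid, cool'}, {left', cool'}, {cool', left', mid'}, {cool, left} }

1

There are 2^3 = 8 truth assignments over (left, cool, mid).
Check each against the 12 clauses (columns in the order left, cool, mid):
  F F F  ✗ fails (mid + cool + left)
  F F T  ✗ fails (left + mid' + cool)
  F T F  ✗ fails (left + mid + cool')
  F T T  ✗ fails (left + cool' + mid')
  T F F  ✓ satisfies all
  T F T  ✗ fails (cool + mid' + left')
  T T F  ✗ fails (cool' + mid)
  T T T  ✗ fails (cool' + mid')
1 of the 8 rows is a model.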